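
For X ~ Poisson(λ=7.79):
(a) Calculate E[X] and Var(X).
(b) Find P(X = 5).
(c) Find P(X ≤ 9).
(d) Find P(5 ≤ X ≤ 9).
(a) E[X] = 7.7900, Var(X) = 7.7900
(b) P(X = 5) = 0.098935
(c) P(X ≤ 9) = 0.742315
(d) P(5 ≤ X ≤ 9) = 0.630011

We have X ~ Poisson(λ=7.79).

(a) Moments:
E[X] = 7.7900
Var(X) = 7.7900
σ = √Var(X) = 2.7911

(b) Point probability using PMF:
P(X = 5) = 0.098935

(c) Cumulative probability using CDF:
P(X ≤ 9) = F(9) = 0.742315

(d) Range probability:
P(5 ≤ X ≤ 9) = P(X ≤ 9) - P(X ≤ 4)
                   = F(9) - F(4)
                   = 0.742315 - 0.112303
                   = 0.630011

This means approximately 63.0% of outcomes fall in the interval [5, 9].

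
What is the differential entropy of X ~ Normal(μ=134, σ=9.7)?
3.6911 nats

We have X ~ Normal(μ=134, σ=9.7).

The differential entropy measures the uncertainty or information content of the distribution.

For a Normal distribution with μ=134, σ=9.7:
h(X) = 3.6911 nats

(In bits, this would be 5.3251 bits.)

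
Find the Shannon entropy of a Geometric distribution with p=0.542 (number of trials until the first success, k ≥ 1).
1.2724 nats

We have X ~ Geometric(p=0.542) (number of trials until the first success, k ≥ 1).

The Shannon entropy measures the uncertainty or information content of the distribution.

For a Geometric distribution with p=0.542 (number of trials until the first success, k ≥ 1):
H(X) = 1.2724 nats

(In bits, this would be 1.8356 bits.)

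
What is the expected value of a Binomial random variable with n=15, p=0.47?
7.0500

We have X ~ Binomial(n=15, p=0.47).

For a Binomial distribution with n=15, p=0.47:
E[X] = 7.0500

This is the expected (average) value of X.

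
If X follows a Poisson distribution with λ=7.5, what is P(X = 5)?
0.109375

We have X ~ Poisson(λ=7.5).

For a Poisson distribution, the PMF gives us the probability of each outcome.

Using the PMF formula:
P(X = 5) = 0.109375

Rounded to 4 decimal places: 0.1094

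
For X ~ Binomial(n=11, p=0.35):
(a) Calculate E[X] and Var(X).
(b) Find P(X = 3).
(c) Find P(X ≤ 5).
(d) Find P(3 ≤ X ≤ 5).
(a) E[X] = 3.8500, Var(X) = 2.5025
(b) P(X = 3) = 0.225421
(c) P(X ≤ 5) = 0.851316
(d) P(3 ≤ X ≤ 5) = 0.651187

We have X ~ Binomial(n=11, p=0.35).

(a) Moments:
E[X] = 3.8500
Var(X) = 2.5025
σ = √Var(X) = 1.5819

(b) Point probability using PMF:
P(X = 3) = 0.225421

(c) Cumulative probability using CDF:
P(X ≤ 5) = F(5) = 0.851316

(d) Range probability:
P(3 ≤ X ≤ 5) = P(X ≤ 5) - P(X ≤ 2)
                   = F(5) - F(2)
                   = 0.851316 - 0.200129
                   = 0.651187

This means approximately 65.1% of outcomes fall in the interval [3, 5].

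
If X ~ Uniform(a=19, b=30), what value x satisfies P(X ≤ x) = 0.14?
20.5400

We have X ~ Uniform(a=19, b=30).

We want to find x such that P(X ≤ x) = 0.14.

This is the 14th percentile, which means 14% of values fall below this point.

Using the inverse CDF (quantile function):
x = F⁻¹(0.14) = 20.5400

Verification: P(X ≤ 20.5400) = 0.14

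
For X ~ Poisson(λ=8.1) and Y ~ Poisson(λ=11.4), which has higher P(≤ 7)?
X has higher probability (P(X ≤ 7) = 0.4391 > P(Y ≤ 7) = 0.1192)

Compute P(≤ 7) for each distribution:

X ~ Poisson(λ=8.1):
P(X ≤ 7) = 0.4391

Y ~ Poisson(λ=11.4):
P(Y ≤ 7) = 0.1192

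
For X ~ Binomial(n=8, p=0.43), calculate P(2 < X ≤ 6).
0.730485

We have X ~ Binomial(n=8, p=0.43).

To find P(2 < X ≤ 6), we use:
P(2 < X ≤ 6) = P(X ≤ 6) - P(X ≤ 2)
                 = F(6) - F(2)
                 = 0.986436 - 0.255951
                 = 0.730485

So there's approximately a 73.0% chance that X falls in this range.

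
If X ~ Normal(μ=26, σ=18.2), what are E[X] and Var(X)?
E[X] = 26.0000, Var(X) = 331.2400

We have X ~ Normal(μ=26, σ=18.2).

For a Normal distribution with μ=26, σ=18.2:

Expected value:
E[X] = 26.0000

Variance:
Var(X) = 331.2400

Standard deviation:
σ = √Var(X) = 18.2000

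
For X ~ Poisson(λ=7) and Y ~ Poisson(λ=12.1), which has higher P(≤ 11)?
X has higher probability (P(X ≤ 11) = 0.9467 > P(Y ≤ 11) = 0.4502)

Compute P(≤ 11) for each distribution:

X ~ Poisson(λ=7):
P(X ≤ 11) = 0.9467

Y ~ Poisson(λ=12.1):
P(Y ≤ 11) = 0.4502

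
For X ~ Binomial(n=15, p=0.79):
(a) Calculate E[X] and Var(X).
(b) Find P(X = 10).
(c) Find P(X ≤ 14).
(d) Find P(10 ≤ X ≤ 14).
(a) E[X] = 11.8500, Var(X) = 2.4885
(b) P(X = 10) = 0.116124
(c) P(X ≤ 14) = 0.970866
(d) P(10 ≤ X ≤ 14) = 0.896020

We have X ~ Binomial(n=15, p=0.79).

(a) Moments:
E[X] = 11.8500
Var(X) = 2.4885
σ = √Var(X) = 1.5775

(b) Point probability using PMF:
P(X = 10) = 0.116124

(c) Cumulative probability using CDF:
P(X ≤ 14) = F(14) = 0.970866

(d) Range probability:
P(10 ≤ X ≤ 14) = P(X ≤ 14) - P(X ≤ 9)
                   = F(14) - F(9)
                   = 0.970866 - 0.074846
                   = 0.896020

This means approximately 89.6% of outcomes fall in the interval [10, 14].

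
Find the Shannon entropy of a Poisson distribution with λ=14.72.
2.7577 nats

We have X ~ Poisson(λ=14.72).

The Shannon entropy measures the uncertainty or information content of the distribution.

For a Poisson distribution with λ=14.72:
H(X) = 2.7577 nats

(In bits, this would be 3.9785 bits.)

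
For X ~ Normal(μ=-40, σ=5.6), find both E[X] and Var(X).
E[X] = -40.0000, Var(X) = 31.3600

We have X ~ Normal(μ=-40, σ=5.6).

For a Normal distribution with μ=-40, σ=5.6:

Expected value:
E[X] = -40.0000

Variance:
Var(X) = 31.3600

Standard deviation:
σ = √Var(X) = 5.6000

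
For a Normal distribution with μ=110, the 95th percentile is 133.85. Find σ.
σ = 14.4998

For X ~ Normal(μ, σ), the p-th percentile satisfies x = μ + z_p × σ,
where z_p = Φ⁻¹(p) is the standard normal quantile.

Step 1: z_{0.95} = Φ⁻¹(0.95) = 1.6449

Step 2: Solve for σ:
133.85 = 110 + 1.6449 × σ
σ = (133.85 - 110) / 1.6449
σ = 23.85 / 1.6449
σ = 14.4998

Verification: μ + z × σ = 110 + 1.6449 × 14.4998 = 133.85 ✓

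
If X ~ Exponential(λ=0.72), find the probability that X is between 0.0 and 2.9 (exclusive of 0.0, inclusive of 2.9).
0.876065

We have X ~ Exponential(λ=0.72).

To find P(0.0 < X ≤ 2.9), we use:
P(0.0 < X ≤ 2.9) = P(X ≤ 2.9) - P(X ≤ 0.0)
                 = F(2.9) - F(0.0)
                 = 0.876065 - 0.000000
                 = 0.876065

So there's approximately a 87.6% chance that X falls in this range.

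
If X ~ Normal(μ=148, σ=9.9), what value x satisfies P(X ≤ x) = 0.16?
138.1549

We have X ~ Normal(μ=148, σ=9.9).

We want to find x such that P(X ≤ x) = 0.16.

This is the 16th percentile, which means 16% of values fall below this point.

Using the inverse CDF (quantile function):
x = F⁻¹(0.16) = 138.1549

Verification: P(X ≤ 138.1549) = 0.16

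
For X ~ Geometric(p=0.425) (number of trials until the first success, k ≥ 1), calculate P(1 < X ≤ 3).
0.384891

We have X ~ Geometric(p=0.425) (number of trials until the first success, k ≥ 1).

To find P(1 < X ≤ 3), we use:
P(1 < X ≤ 3) = P(X ≤ 3) - P(X ≤ 1)
                 = F(3) - F(1)
                 = 0.809891 - 0.425000
                 = 0.384891

So there's approximately a 38.5% chance that X falls in this range.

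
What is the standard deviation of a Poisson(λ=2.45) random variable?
1.5652

We have X ~ Poisson(λ=2.45).

For a Poisson distribution with λ=2.45:
σ = √Var(X) = 1.5652

The standard deviation is the square root of the variance.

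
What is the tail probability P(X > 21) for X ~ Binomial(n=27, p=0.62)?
0.025506

We have X ~ Binomial(n=27, p=0.62).

P(X > 21) = 1 - P(X ≤ 21)
                = 1 - F(21)
                = 1 - 0.974494
                = 0.025506

So there's approximately a 2.6% chance that X exceeds 21.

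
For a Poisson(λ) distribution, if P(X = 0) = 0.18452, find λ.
λ = 1.6900

For a Poisson(λ) distribution, the PMF at 0 is:
P(X = 0) = λ^0 e^(-λ) / 0! = e^(-λ)

Given P(X = 0) = 0.18452:
e^(-λ) = 0.18452
-λ = ln(0.18452)
λ = -ln(0.18452) = 1.6900

Verification: e^(-1.6900) = 0.18452 ✓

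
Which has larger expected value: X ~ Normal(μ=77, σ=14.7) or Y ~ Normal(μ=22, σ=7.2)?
X has larger mean (77.0000 > 22.0000)

Compute the expected value for each distribution:

X ~ Normal(μ=77, σ=14.7):
E[X] = 77.0000

Y ~ Normal(μ=22, σ=7.2):
E[Y] = 22.0000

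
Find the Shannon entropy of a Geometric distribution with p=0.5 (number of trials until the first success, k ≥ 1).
1.3863 nats

We have X ~ Geometric(p=0.5) (number of trials until the first success, k ≥ 1).

The Shannon entropy measures the uncertainty or information content of the distribution.

For a Geometric distribution with p=0.5 (number of trials until the first success, k ≥ 1):
H(X) = 1.3863 nats

(In bits, this would be 2.0000 bits.)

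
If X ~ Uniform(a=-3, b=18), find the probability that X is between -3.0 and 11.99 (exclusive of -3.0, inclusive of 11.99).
0.713810

We have X ~ Uniform(a=-3, b=18).

To find P(-3.0 < X ≤ 11.99), we use:
P(-3.0 < X ≤ 11.99) = P(X ≤ 11.99) - P(X ≤ -3.0)
                 = F(11.99) - F(-3.0)
                 = 0.713810 - 0.000000
                 = 0.713810

So there's approximately a 71.4% chance that X falls in this range.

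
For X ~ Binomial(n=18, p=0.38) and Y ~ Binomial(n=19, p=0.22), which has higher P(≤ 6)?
Y has higher probability (P(Y ≤ 6) = 0.8966 > P(X ≤ 6) = 0.4424)

Compute P(≤ 6) for each distribution:

X ~ Binomial(n=18, p=0.38):
P(X ≤ 6) = 0.4424

Y ~ Binomial(n=19, p=0.22):
P(Y ≤ 6) = 0.8966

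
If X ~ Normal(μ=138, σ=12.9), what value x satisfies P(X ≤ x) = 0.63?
142.2809

We have X ~ Normal(μ=138, σ=12.9).

We want to find x such that P(X ≤ x) = 0.63.

This is the 63rd percentile, which means 63% of values fall below this point.

Using the inverse CDF (quantile function):
x = F⁻¹(0.63) = 142.2809

Verification: P(X ≤ 142.2809) = 0.63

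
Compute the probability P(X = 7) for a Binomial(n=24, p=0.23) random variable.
0.138562

We have X ~ Binomial(n=24, p=0.23).

For a Binomial distribution, the PMF gives us the probability of each outcome.

Using the PMF formula:
P(X = 7) = 0.138562

Rounded to 4 decimal places: 0.1386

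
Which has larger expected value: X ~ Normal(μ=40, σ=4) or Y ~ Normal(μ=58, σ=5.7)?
Y has larger mean (58.0000 > 40.0000)

Compute the expected value for each distribution:

X ~ Normal(μ=40, σ=4):
E[X] = 40.0000

Y ~ Normal(μ=58, σ=5.7):
E[Y] = 58.0000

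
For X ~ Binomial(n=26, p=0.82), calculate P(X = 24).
0.089942

We have X ~ Binomial(n=26, p=0.82).

For a Binomial distribution, the PMF gives us the probability of each outcome.

Using the PMF formula:
P(X = 24) = 0.089942

Rounded to 4 decimal places: 0.0899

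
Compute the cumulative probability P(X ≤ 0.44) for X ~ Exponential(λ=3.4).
0.775976

We have X ~ Exponential(λ=3.4).

The CDF gives us P(X ≤ k).

Using the CDF:
P(X ≤ 0.44) = 0.775976

This means there's approximately a 77.6% chance that X is at most 0.44.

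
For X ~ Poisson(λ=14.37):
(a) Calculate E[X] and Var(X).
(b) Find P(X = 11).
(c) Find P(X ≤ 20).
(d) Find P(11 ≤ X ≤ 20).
(a) E[X] = 14.3700, Var(X) = 14.3700
(b) P(X = 11) = 0.077635
(c) P(X ≤ 20) = 0.940653
(d) P(11 ≤ X ≤ 20) = 0.788218

We have X ~ Poisson(λ=14.37).

(a) Moments:
E[X] = 14.3700
Var(X) = 14.3700
σ = √Var(X) = 3.7908

(b) Point probability using PMF:
P(X = 11) = 0.077635

(c) Cumulative probability using CDF:
P(X ≤ 20) = F(20) = 0.940653

(d) Range probability:
P(11 ≤ X ≤ 20) = P(X ≤ 20) - P(X ≤ 10)
                   = F(20) - F(10)
                   = 0.940653 - 0.152435
                   = 0.788218

This means approximately 78.8% of outcomes fall in the interval [11, 20].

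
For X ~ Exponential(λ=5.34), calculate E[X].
0.1873

We have X ~ Exponential(λ=5.34).

For an Exponential distribution with λ=5.34:
E[X] = 0.1873

This is the expected (average) value of X.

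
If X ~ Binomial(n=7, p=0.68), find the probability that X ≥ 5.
0.601347

We have X ~ Binomial(n=7, p=0.68).

For discrete distributions, P(X ≥ 5) = 1 - P(X ≤ 4).

P(X ≤ 4) = 0.398653
P(X ≥ 5) = 1 - 0.398653 = 0.601347

So there's approximately a 60.1% chance that X is at least 5.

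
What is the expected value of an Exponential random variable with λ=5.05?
0.1980

We have X ~ Exponential(λ=5.05).

For an Exponential distribution with λ=5.05:
E[X] = 0.1980

This is the expected (average) value of X.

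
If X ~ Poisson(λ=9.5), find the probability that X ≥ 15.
0.059992

We have X ~ Poisson(λ=9.5).

For discrete distributions, P(X ≥ 15) = 1 - P(X ≤ 14).

P(X ≤ 14) = 0.940008
P(X ≥ 15) = 1 - 0.940008 = 0.059992

So there's approximately a 6.0% chance that X is at least 15.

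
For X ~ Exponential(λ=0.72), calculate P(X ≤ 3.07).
0.890343

We have X ~ Exponential(λ=0.72).

The CDF gives us P(X ≤ k).

Using the CDF:
P(X ≤ 3.07) = 0.890343

This means there's approximately a 89.0% chance that X is at most 3.07.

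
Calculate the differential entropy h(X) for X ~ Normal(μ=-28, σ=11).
3.8168 nats

We have X ~ Normal(μ=-28, σ=11).

The differential entropy measures the uncertainty or information content of the distribution.

For a Normal distribution with μ=-28, σ=11:
h(X) = 3.8168 nats

(In bits, this would be 5.5065 bits.)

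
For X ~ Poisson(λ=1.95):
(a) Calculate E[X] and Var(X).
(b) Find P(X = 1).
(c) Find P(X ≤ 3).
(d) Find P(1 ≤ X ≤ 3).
(a) E[X] = 1.9500, Var(X) = 1.9500
(b) P(X = 1) = 0.277434
(c) P(X ≤ 3) = 0.866031
(d) P(1 ≤ X ≤ 3) = 0.723757

We have X ~ Poisson(λ=1.95).

(a) Moments:
E[X] = 1.9500
Var(X) = 1.9500
σ = √Var(X) = 1.3964

(b) Point probability using PMF:
P(X = 1) = 0.277434

(c) Cumulative probability using CDF:
P(X ≤ 3) = F(3) = 0.866031

(d) Range probability:
P(1 ≤ X ≤ 3) = P(X ≤ 3) - P(X ≤ 0)
                   = F(3) - F(0)
                   = 0.866031 - 0.142274
                   = 0.723757

This means approximately 72.4% of outcomes fall in the interval [1, 3].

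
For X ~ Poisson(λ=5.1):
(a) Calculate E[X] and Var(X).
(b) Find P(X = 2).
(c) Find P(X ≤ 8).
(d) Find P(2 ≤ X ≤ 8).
(a) E[X] = 5.1000, Var(X) = 5.1000
(b) P(X = 2) = 0.079288
(c) P(X ≤ 8) = 0.925182
(d) P(2 ≤ X ≤ 8) = 0.887992

We have X ~ Poisson(λ=5.1).

(a) Moments:
E[X] = 5.1000
Var(X) = 5.1000
σ = √Var(X) = 2.2583

(b) Point probability using PMF:
P(X = 2) = 0.079288

(c) Cumulative probability using CDF:
P(X ≤ 8) = F(8) = 0.925182

(d) Range probability:
P(2 ≤ X ≤ 8) = P(X ≤ 8) - P(X ≤ 1)
                   = F(8) - F(1)
                   = 0.925182 - 0.037190
                   = 0.887992

This means approximately 88.8% of outcomes fall in the interval [2, 8].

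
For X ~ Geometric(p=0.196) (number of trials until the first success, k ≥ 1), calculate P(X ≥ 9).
0.174602

We have X ~ Geometric(p=0.196) (number of trials until the first success, k ≥ 1).

For discrete distributions, P(X ≥ 9) = 1 - P(X ≤ 8).

P(X ≤ 8) = 0.825398
P(X ≥ 9) = 1 - 0.825398 = 0.174602

So there's approximately a 17.5% chance that X is at least 9.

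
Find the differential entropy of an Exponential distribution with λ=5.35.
-0.6771 nats

We have X ~ Exponential(λ=5.35).

The differential entropy measures the uncertainty or information content of the distribution.

For an Exponential distribution with λ=5.35:
h(X) = -0.6771 nats

(In bits, this would be -0.9768 bits.)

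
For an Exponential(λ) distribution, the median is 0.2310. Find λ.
λ = 3.0006

For X ~ Exponential(λ), the CDF is F(x) = 1 - e^(-λx).
The median m satisfies F(m) = 0.5:
1 - e^(-λm) = 0.5
e^(-λm) = 0.5
λm = ln(2)
m = ln(2) / λ

Given m = 0.2310:
λ = ln(2) / 0.2310 = 0.693147 / 0.2310 = 3.0006

Verification: ln(2) / 3.0006 = 0.2310 ✓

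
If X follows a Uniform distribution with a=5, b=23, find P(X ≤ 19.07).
0.781667

We have X ~ Uniform(a=5, b=23).

The CDF gives us P(X ≤ k).

Using the CDF:
P(X ≤ 19.07) = 0.781667

This means there's approximately a 78.2% chance that X is at most 19.07.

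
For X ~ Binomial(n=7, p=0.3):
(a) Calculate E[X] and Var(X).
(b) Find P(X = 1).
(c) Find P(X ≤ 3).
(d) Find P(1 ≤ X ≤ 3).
(a) E[X] = 2.1000, Var(X) = 1.4700
(b) P(X = 1) = 0.247063
(c) P(X ≤ 3) = 0.873964
(d) P(1 ≤ X ≤ 3) = 0.791610

We have X ~ Binomial(n=7, p=0.3).

(a) Moments:
E[X] = 2.1000
Var(X) = 1.4700
σ = √Var(X) = 1.2124

(b) Point probability using PMF:
P(X = 1) = 0.247063

(c) Cumulative probability using CDF:
P(X ≤ 3) = F(3) = 0.873964

(d) Range probability:
P(1 ≤ X ≤ 3) = P(X ≤ 3) - P(X ≤ 0)
                   = F(3) - F(0)
                   = 0.873964 - 0.082354
                   = 0.791610

This means approximately 79.2% of outcomes fall in the interval [1, 3].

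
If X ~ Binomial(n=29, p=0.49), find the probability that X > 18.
0.054945

We have X ~ Binomial(n=29, p=0.49).

P(X > 18) = 1 - P(X ≤ 18)
                = 1 - F(18)
                = 1 - 0.945055
                = 0.054945

So there's approximately a 5.5% chance that X exceeds 18.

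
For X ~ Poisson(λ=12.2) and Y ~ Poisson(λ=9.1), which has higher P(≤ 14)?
Y has higher probability (P(Y ≤ 14) = 0.9552 > P(X ≤ 14) = 0.7536)

Compute P(≤ 14) for each distribution:

X ~ Poisson(λ=12.2):
P(X ≤ 14) = 0.7536

Y ~ Poisson(λ=9.1):
P(Y ≤ 14) = 0.9552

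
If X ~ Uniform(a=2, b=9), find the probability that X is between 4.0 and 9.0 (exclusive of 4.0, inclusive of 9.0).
0.714286

We have X ~ Uniform(a=2, b=9).

To find P(4.0 < X ≤ 9.0), we use:
P(4.0 < X ≤ 9.0) = P(X ≤ 9.0) - P(X ≤ 4.0)
                 = F(9.0) - F(4.0)
                 = 1.000000 - 0.285714
                 = 0.714286

So there's approximately a 71.4% chance that X falls in this range.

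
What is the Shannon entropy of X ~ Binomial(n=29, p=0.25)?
2.2612 nats

We have X ~ Binomial(n=29, p=0.25).

The Shannon entropy measures the uncertainty or information content of the distribution.

For a Binomial distribution with n=29, p=0.25:
H(X) = 2.2612 nats

(In bits, this would be 3.2622 bits.)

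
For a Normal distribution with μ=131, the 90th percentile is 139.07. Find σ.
σ = 6.2971

For X ~ Normal(μ, σ), the p-th percentile satisfies x = μ + z_p × σ,
where z_p = Φ⁻¹(p) is the standard normal quantile.

Step 1: z_{0.9} = Φ⁻¹(0.9) = 1.2816

Step 2: Solve for σ:
139.07 = 131 + 1.2816 × σ
σ = (139.07 - 131) / 1.2816
σ = 8.07 / 1.2816
σ = 6.2971

Verification: μ + z × σ = 131 + 1.2816 × 6.2971 = 139.07 ✓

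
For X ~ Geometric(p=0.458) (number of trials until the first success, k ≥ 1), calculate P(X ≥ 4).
0.159220

We have X ~ Geometric(p=0.458) (number of trials until the first success, k ≥ 1).

For discrete distributions, P(X ≥ 4) = 1 - P(X ≤ 3).

P(X ≤ 3) = 0.840780
P(X ≥ 4) = 1 - 0.840780 = 0.159220

So there's approximately a 15.9% chance that X is at least 4.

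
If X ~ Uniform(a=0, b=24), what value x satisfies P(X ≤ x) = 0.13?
3.1200

We have X ~ Uniform(a=0, b=24).

We want to find x such that P(X ≤ x) = 0.13.

This is the 13th percentile, which means 13% of values fall below this point.

Using the inverse CDF (quantile function):
x = F⁻¹(0.13) = 3.1200

Verification: P(X ≤ 3.1200) = 0.13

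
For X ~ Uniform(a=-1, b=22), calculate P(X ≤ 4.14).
0.223478

We have X ~ Uniform(a=-1, b=22).

The CDF gives us P(X ≤ k).

Using the CDF:
P(X ≤ 4.14) = 0.223478

This means there's approximately a 22.3% chance that X is at most 4.14.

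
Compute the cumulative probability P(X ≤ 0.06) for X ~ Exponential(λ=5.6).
0.285377

We have X ~ Exponential(λ=5.6).

The CDF gives us P(X ≤ k).

Using the CDF:
P(X ≤ 0.06) = 0.285377

This means there's approximately a 28.5% chance that X is at most 0.06.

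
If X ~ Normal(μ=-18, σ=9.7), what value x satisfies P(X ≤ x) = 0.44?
-19.4644

We have X ~ Normal(μ=-18, σ=9.7).

We want to find x such that P(X ≤ x) = 0.44.

This is the 44th percentile, which means 44% of values fall below this point.

Using the inverse CDF (quantile function):
x = F⁻¹(0.44) = -19.4644

Verification: P(X ≤ -19.4644) = 0.44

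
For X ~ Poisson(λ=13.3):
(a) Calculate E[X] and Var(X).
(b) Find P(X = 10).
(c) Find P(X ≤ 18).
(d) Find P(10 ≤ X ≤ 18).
(a) E[X] = 13.3000, Var(X) = 13.3000
(b) P(X = 10) = 0.079917
(c) P(X ≤ 18) = 0.917562
(d) P(10 ≤ X ≤ 18) = 0.770665

We have X ~ Poisson(λ=13.3).

(a) Moments:
E[X] = 13.3000
Var(X) = 13.3000
σ = √Var(X) = 3.6469

(b) Point probability using PMF:
P(X = 10) = 0.079917

(c) Cumulative probability using CDF:
P(X ≤ 18) = F(18) = 0.917562

(d) Range probability:
P(10 ≤ X ≤ 18) = P(X ≤ 18) - P(X ≤ 9)
                   = F(18) - F(9)
                   = 0.917562 - 0.146897
                   = 0.770665

This means approximately 77.1% of outcomes fall in the interval [10, 18].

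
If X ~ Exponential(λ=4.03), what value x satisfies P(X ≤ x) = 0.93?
0.6599

We have X ~ Exponential(λ=4.03).

We want to find x such that P(X ≤ x) = 0.93.

This is the 93rd percentile, which means 93% of values fall below this point.

Using the inverse CDF (quantile function):
x = F⁻¹(0.93) = 0.6599

Verification: P(X ≤ 0.6599) = 0.93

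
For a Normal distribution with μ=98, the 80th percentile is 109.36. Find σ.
σ = 13.4978

For X ~ Normal(μ, σ), the p-th percentile satisfies x = μ + z_p × σ,
where z_p = Φ⁻¹(p) is the standard normal quantile.

Step 1: z_{0.8} = Φ⁻¹(0.8) = 0.8416

Step 2: Solve for σ:
109.36 = 98 + 0.8416 × σ
σ = (109.36 - 98) / 0.8416
σ = 11.36 / 0.8416
σ = 13.4978

Verification: μ + z × σ = 98 + 0.8416 × 13.4978 = 109.36 ✓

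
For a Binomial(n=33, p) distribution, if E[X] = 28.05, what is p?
p = 0.85

For a Binomial(n, p) distribution:
E[X] = n × p

Given n = 33 and E[X] = 28.05:
28.05 = 33 × p
p = 28.05 / 33 = 0.85

Verification: Binomial(33, 0.85) has E[X] = 28.05 ✓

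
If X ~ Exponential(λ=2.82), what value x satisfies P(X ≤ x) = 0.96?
1.1414

We have X ~ Exponential(λ=2.82).

We want to find x such that P(X ≤ x) = 0.96.

This is the 96th percentile, which means 96% of values fall below this point.

Using the inverse CDF (quantile function):
x = F⁻¹(0.96) = 1.1414

Verification: P(X ≤ 1.1414) = 0.96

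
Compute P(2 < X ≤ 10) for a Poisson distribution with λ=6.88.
0.877343

We have X ~ Poisson(λ=6.88).

To find P(2 < X ≤ 10), we use:
P(2 < X ≤ 10) = P(X ≤ 10) - P(X ≤ 2)
                 = F(10) - F(2)
                 = 0.909778 - 0.032435
                 = 0.877343

So there's approximately a 87.7% chance that X falls in this range.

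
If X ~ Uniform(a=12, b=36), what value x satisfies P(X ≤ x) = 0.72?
29.2800

We have X ~ Uniform(a=12, b=36).

We want to find x such that P(X ≤ x) = 0.72.

This is the 72nd percentile, which means 72% of values fall below this point.

Using the inverse CDF (quantile function):
x = F⁻¹(0.72) = 29.2800

Verification: P(X ≤ 29.2800) = 0.72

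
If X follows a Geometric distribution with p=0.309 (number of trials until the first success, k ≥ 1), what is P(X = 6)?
0.048680

We have X ~ Geometric(p=0.309) (number of trials until the first success, k ≥ 1).

For a Geometric distribution, the PMF gives us the probability of each outcome.

Using the PMF formula:
P(X = 6) = 0.048680

Rounded to 4 decimal places: 0.0487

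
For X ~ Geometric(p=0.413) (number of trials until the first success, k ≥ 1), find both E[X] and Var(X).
E[X] = 2.4213, Var(X) = 3.4414

We have X ~ Geometric(p=0.413) (number of trials until the first success, k ≥ 1).

For a Geometric distribution with p=0.413 (number of trials until the first success, k ≥ 1):

Expected value:
E[X] = 2.4213

Variance:
Var(X) = 3.4414

Standard deviation:
σ = √Var(X) = 1.8551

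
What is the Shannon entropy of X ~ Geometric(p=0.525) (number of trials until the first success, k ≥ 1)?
1.3179 nats

We have X ~ Geometric(p=0.525) (number of trials until the first success, k ≥ 1).

The Shannon entropy measures the uncertainty or information content of the distribution.

For a Geometric distribution with p=0.525 (number of trials until the first success, k ≥ 1):
H(X) = 1.3179 nats

(In bits, this would be 1.9013 bits.)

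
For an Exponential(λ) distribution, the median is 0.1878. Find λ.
λ = 3.6909

For X ~ Exponential(λ), the CDF is F(x) = 1 - e^(-λx).
The median m satisfies F(m) = 0.5:
1 - e^(-λm) = 0.5
e^(-λm) = 0.5
λm = ln(2)
m = ln(2) / λ

Given m = 0.1878:
λ = ln(2) / 0.1878 = 0.693147 / 0.1878 = 3.6909

Verification: ln(2) / 3.6909 = 0.1878 ✓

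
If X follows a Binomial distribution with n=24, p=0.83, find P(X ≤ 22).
0.932411

We have X ~ Binomial(n=24, p=0.83).

The CDF gives us P(X ≤ k).

Using the CDF:
P(X ≤ 22) = 0.932411

This means there's approximately a 93.2% chance that X is at most 22.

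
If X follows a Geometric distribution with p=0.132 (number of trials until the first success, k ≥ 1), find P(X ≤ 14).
0.862191

We have X ~ Geometric(p=0.132) (number of trials until the first success, k ≥ 1).

The CDF gives us P(X ≤ k).

Using the CDF:
P(X ≤ 14) = 0.862191

This means there's approximately a 86.2% chance that X is at most 14.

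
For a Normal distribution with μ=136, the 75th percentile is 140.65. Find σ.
σ = 6.8941

For X ~ Normal(μ, σ), the p-th percentile satisfies x = μ + z_p × σ,
where z_p = Φ⁻¹(p) is the standard normal quantile.

Step 1: z_{0.75} = Φ⁻¹(0.75) = 0.6745

Step 2: Solve for σ:
140.65 = 136 + 0.6745 × σ
σ = (140.65 - 136) / 0.6745
σ = 4.65 / 0.6745
σ = 6.8941

Verification: μ + z × σ = 136 + 0.6745 × 6.8941 = 140.65 ✓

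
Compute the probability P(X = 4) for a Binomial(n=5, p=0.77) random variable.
0.404260

We have X ~ Binomial(n=5, p=0.77).

For a Binomial distribution, the PMF gives us the probability of each outcome.

Using the PMF formula:
P(X = 4) = 0.404260

Rounded to 4 decimal places: 0.4043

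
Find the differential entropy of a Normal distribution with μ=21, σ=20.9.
4.4587 nats

We have X ~ Normal(μ=21, σ=20.9).

The differential entropy measures the uncertainty or information content of the distribution.

For a Normal distribution with μ=21, σ=20.9:
h(X) = 4.4587 nats

(In bits, this would be 6.4325 bits.)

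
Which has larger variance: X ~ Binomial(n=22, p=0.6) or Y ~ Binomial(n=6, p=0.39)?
X has larger variance (5.2800 > 1.4274)

Compute the variance for each distribution:

X ~ Binomial(n=22, p=0.6):
Var(X) = 5.2800

Y ~ Binomial(n=6, p=0.39):
Var(Y) = 1.4274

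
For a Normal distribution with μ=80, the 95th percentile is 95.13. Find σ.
σ = 9.1984

For X ~ Normal(μ, σ), the p-th percentile satisfies x = μ + z_p × σ,
where z_p = Φ⁻¹(p) is the standard normal quantile.

Step 1: z_{0.95} = Φ⁻¹(0.95) = 1.6449

Step 2: Solve for σ:
95.13 = 80 + 1.6449 × σ
σ = (95.13 - 80) / 1.6449
σ = 15.13 / 1.6449
σ = 9.1984

Verification: μ + z × σ = 80 + 1.6449 × 9.1984 = 95.13 ✓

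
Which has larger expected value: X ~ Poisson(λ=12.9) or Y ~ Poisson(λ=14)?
Y has larger mean (14.0000 > 12.9000)

Compute the expected value for each distribution:

X ~ Poisson(λ=12.9):
E[X] = 12.9000

Y ~ Poisson(λ=14):
E[Y] = 14.0000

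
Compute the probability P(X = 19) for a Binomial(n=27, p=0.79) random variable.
0.095288

We have X ~ Binomial(n=27, p=0.79).

For a Binomial distribution, the PMF gives us the probability of each outcome.

Using the PMF formula:
P(X = 19) = 0.095288

Rounded to 4 decimal places: 0.0953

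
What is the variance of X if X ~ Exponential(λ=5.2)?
0.0370

We have X ~ Exponential(λ=5.2).

For an Exponential distribution with λ=5.2:
Var(X) = 0.0370

The variance measures the spread of the distribution around the mean.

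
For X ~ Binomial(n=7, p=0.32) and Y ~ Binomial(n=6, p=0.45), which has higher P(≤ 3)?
X has higher probability (P(X ≤ 3) = 0.8466 > P(Y ≤ 3) = 0.7447)

Compute P(≤ 3) for each distribution:

X ~ Binomial(n=7, p=0.32):
P(X ≤ 3) = 0.8466

Y ~ Binomial(n=6, p=0.45):
P(Y ≤ 3) = 0.7447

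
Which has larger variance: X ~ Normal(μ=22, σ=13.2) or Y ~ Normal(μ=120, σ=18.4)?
Y has larger variance (338.5600 > 174.2400)

Compute the variance for each distribution:

X ~ Normal(μ=22, σ=13.2):
Var(X) = 174.2400

Y ~ Normal(μ=120, σ=18.4):
Var(Y) = 338.5600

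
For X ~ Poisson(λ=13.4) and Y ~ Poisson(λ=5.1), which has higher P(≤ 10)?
Y has higher probability (P(Y ≤ 10) = 0.9844 > P(X ≤ 10) = 0.2189)

Compute P(≤ 10) for each distribution:

X ~ Poisson(λ=13.4):
P(X ≤ 10) = 0.2189

Y ~ Poisson(λ=5.1):
P(Y ≤ 10) = 0.9844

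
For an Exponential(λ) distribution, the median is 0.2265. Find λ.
λ = 3.0603

For X ~ Exponential(λ), the CDF is F(x) = 1 - e^(-λx).
The median m satisfies F(m) = 0.5:
1 - e^(-λm) = 0.5
e^(-λm) = 0.5
λm = ln(2)
m = ln(2) / λ

Given m = 0.2265:
λ = ln(2) / 0.2265 = 0.693147 / 0.2265 = 3.0603

Verification: ln(2) / 3.0603 = 0.2265 ✓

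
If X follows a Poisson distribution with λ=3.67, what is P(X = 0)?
0.025476

We have X ~ Poisson(λ=3.67).

For a Poisson distribution, the PMF gives us the probability of each outcome.

Using the PMF formula:
P(X = 0) = 0.025476

Rounded to 4 decimal places: 0.0255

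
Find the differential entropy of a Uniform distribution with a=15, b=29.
2.6391 nats

We have X ~ Uniform(a=15, b=29).

The differential entropy measures the uncertainty or information content of the distribution.

For a Uniform distribution with a=15, b=29:
h(X) = 2.6391 nats

(In bits, this would be 3.8074 bits.)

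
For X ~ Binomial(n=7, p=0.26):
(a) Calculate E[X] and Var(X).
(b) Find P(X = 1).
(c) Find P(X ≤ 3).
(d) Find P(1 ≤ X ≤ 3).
(a) E[X] = 1.8200, Var(X) = 1.3468
(b) P(X = 1) = 0.298856
(c) P(X ≤ 3) = 0.919844
(d) P(1 ≤ X ≤ 3) = 0.798331

We have X ~ Binomial(n=7, p=0.26).

(a) Moments:
E[X] = 1.8200
Var(X) = 1.3468
σ = √Var(X) = 1.1605

(b) Point probability using PMF:
P(X = 1) = 0.298856

(c) Cumulative probability using CDF:
P(X ≤ 3) = F(3) = 0.919844

(d) Range probability:
P(1 ≤ X ≤ 3) = P(X ≤ 3) - P(X ≤ 0)
                   = F(3) - F(0)
                   = 0.919844 - 0.121513
                   = 0.798331

This means approximately 79.8% of outcomes fall in the interval [1, 3].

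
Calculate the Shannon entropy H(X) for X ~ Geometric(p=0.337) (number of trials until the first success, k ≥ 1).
1.8962 nats

We have X ~ Geometric(p=0.337) (number of trials until the first success, k ≥ 1).

The Shannon entropy measures the uncertainty or information content of the distribution.

For a Geometric distribution with p=0.337 (number of trials until the first success, k ≥ 1):
H(X) = 1.8962 nats

(In bits, this would be 2.7357 bits.)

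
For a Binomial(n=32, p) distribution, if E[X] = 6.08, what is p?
p = 0.19

For a Binomial(n, p) distribution:
E[X] = n × p

Given n = 32 and E[X] = 6.08:
6.08 = 32 × p
p = 6.08 / 32 = 0.19

Verification: Binomial(32, 0.19) has E[X] = 6.08 ✓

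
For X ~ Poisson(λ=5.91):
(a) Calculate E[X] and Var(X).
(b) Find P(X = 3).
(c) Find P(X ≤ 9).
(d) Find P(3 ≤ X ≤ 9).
(a) E[X] = 5.9100, Var(X) = 5.9100
(b) P(X = 3) = 0.093311
(c) P(X ≤ 9) = 0.922132
(d) P(3 ≤ X ≤ 9) = 0.856025

We have X ~ Poisson(λ=5.91).

(a) Moments:
E[X] = 5.9100
Var(X) = 5.9100
σ = √Var(X) = 2.4310

(b) Point probability using PMF:
P(X = 3) = 0.093311

(c) Cumulative probability using CDF:
P(X ≤ 9) = F(9) = 0.922132

(d) Range probability:
P(3 ≤ X ≤ 9) = P(X ≤ 9) - P(X ≤ 2)
                   = F(9) - F(2)
                   = 0.922132 - 0.066107
                   = 0.856025

This means approximately 85.6% of outcomes fall in the interval [3, 9].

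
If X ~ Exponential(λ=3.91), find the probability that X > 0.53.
0.125896

We have X ~ Exponential(λ=3.91).

P(X > 0.53) = 1 - P(X ≤ 0.53)
                = 1 - F(0.53)
                = 1 - 0.874104
                = 0.125896

So there's approximately a 12.6% chance that X exceeds 0.53.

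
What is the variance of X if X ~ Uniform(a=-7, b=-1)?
3.0000

We have X ~ Uniform(a=-7, b=-1).

For a Uniform distribution with a=-7, b=-1:
Var(X) = 3.0000

The variance measures the spread of the distribution around the mean.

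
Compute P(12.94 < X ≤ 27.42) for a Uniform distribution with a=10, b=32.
0.658182

We have X ~ Uniform(a=10, b=32).

To find P(12.94 < X ≤ 27.42), we use:
P(12.94 < X ≤ 27.42) = P(X ≤ 27.42) - P(X ≤ 12.94)
                 = F(27.42) - F(12.94)
                 = 0.791818 - 0.133636
                 = 0.658182

So there's approximately a 65.8% chance that X falls in this range.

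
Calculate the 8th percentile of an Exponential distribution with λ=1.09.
0.0765

We have X ~ Exponential(λ=1.09).

We want to find x such that P(X ≤ x) = 0.08.

This is the 8th percentile, which means 8% of values fall below this point.

Using the inverse CDF (quantile function):
x = F⁻¹(0.08) = 0.0765

Verification: P(X ≤ 0.0765) = 0.08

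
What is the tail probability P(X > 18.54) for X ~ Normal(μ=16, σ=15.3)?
0.434073

We have X ~ Normal(μ=16, σ=15.3).

P(X > 18.54) = 1 - P(X ≤ 18.54)
                = 1 - F(18.54)
                = 1 - 0.565927
                = 0.434073

So there's approximately a 43.4% chance that X exceeds 18.54.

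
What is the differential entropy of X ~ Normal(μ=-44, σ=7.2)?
3.3930 nats

We have X ~ Normal(μ=-44, σ=7.2).

The differential entropy measures the uncertainty or information content of the distribution.

For a Normal distribution with μ=-44, σ=7.2:
h(X) = 3.3930 nats

(In bits, this would be 4.8951 bits.)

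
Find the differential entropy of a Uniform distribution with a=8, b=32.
3.1781 nats

We have X ~ Uniform(a=8, b=32).

The differential entropy measures the uncertainty or information content of the distribution.

For a Uniform distribution with a=8, b=32:
h(X) = 3.1781 nats

(In bits, this would be 4.5850 bits.)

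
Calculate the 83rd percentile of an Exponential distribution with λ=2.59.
0.6842

We have X ~ Exponential(λ=2.59).

We want to find x such that P(X ≤ x) = 0.83.

This is the 83rd percentile, which means 83% of values fall below this point.

Using the inverse CDF (quantile function):
x = F⁻¹(0.83) = 0.6842

Verification: P(X ≤ 0.6842) = 0.83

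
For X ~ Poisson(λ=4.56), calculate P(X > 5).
0.307352

We have X ~ Poisson(λ=4.56).

P(X > 5) = 1 - P(X ≤ 5)
                = 1 - F(5)
                = 1 - 0.692648
                = 0.307352

So there's approximately a 30.7% chance that X exceeds 5.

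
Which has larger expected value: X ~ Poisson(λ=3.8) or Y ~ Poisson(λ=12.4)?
Y has larger mean (12.4000 > 3.8000)

Compute the expected value for each distribution:

X ~ Poisson(λ=3.8):
E[X] = 3.8000

Y ~ Poisson(λ=12.4):
E[Y] = 12.4000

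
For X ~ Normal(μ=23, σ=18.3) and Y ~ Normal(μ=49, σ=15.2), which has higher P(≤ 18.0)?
X has higher probability (P(X ≤ 18.0) = 0.3923 > P(Y ≤ 18.0) = 0.0207)

Compute P(≤ 18.0) for each distribution:

X ~ Normal(μ=23, σ=18.3):
P(X ≤ 18.0) = 0.3923

Y ~ Normal(μ=49, σ=15.2):
P(Y ≤ 18.0) = 0.0207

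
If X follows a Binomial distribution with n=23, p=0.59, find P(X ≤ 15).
0.791800

We have X ~ Binomial(n=23, p=0.59).

The CDF gives us P(X ≤ k).

Using the CDF:
P(X ≤ 15) = 0.791800

This means there's approximately a 79.2% chance that X is at most 15.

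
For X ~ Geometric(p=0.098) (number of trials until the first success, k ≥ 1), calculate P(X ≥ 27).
0.068449

We have X ~ Geometric(p=0.098) (number of trials until the first success, k ≥ 1).

For discrete distributions, P(X ≥ 27) = 1 - P(X ≤ 26).

P(X ≤ 26) = 0.931551
P(X ≥ 27) = 1 - 0.931551 = 0.068449

So there's approximately a 6.8% chance that X is at least 27.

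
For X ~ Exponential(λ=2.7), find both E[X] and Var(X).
E[X] = 0.3704, Var(X) = 0.1372

We have X ~ Exponential(λ=2.7).

For an Exponential distribution with λ=2.7:

Expected value:
E[X] = 0.3704

Variance:
Var(X) = 0.1372

Standard deviation:
σ = √Var(X) = 0.3704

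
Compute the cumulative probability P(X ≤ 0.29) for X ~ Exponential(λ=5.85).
0.816676

We have X ~ Exponential(λ=5.85).

The CDF gives us P(X ≤ k).

Using the CDF:
P(X ≤ 0.29) = 0.816676

This means there's approximately a 81.7% chance that X is at most 0.29.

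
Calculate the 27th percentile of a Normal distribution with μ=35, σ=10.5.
28.5655

We have X ~ Normal(μ=35, σ=10.5).

We want to find x such that P(X ≤ x) = 0.27.

This is the 27th percentile, which means 27% of values fall below this point.

Using the inverse CDF (quantile function):
x = F⁻¹(0.27) = 28.5655

Verification: P(X ≤ 28.5655) = 0.27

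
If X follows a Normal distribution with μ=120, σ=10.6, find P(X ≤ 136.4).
0.939089

We have X ~ Normal(μ=120, σ=10.6).

The CDF gives us P(X ≤ k).

Using the CDF:
P(X ≤ 136.4) = 0.939089

This means there's approximately a 93.9% chance that X is at most 136.4.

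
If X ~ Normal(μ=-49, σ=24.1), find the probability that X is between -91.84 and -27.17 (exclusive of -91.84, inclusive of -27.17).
0.779746

We have X ~ Normal(μ=-49, σ=24.1).

To find P(-91.84 < X ≤ -27.17), we use:
P(-91.84 < X ≤ -27.17) = P(X ≤ -27.17) - P(X ≤ -91.84)
                 = F(-27.17) - F(-91.84)
                 = 0.817482 - 0.037735
                 = 0.779746

So there's approximately a 78.0% chance that X falls in this range.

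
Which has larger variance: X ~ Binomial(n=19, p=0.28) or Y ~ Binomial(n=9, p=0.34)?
X has larger variance (3.8304 > 2.0196)

Compute the variance for each distribution:

X ~ Binomial(n=19, p=0.28):
Var(X) = 3.8304

Y ~ Binomial(n=9, p=0.34):
Var(Y) = 2.0196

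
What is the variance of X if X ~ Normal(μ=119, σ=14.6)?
213.1600

We have X ~ Normal(μ=119, σ=14.6).

For a Normal distribution with μ=119, σ=14.6:
Var(X) = 213.1600

The variance measures the spread of the distribution around the mean.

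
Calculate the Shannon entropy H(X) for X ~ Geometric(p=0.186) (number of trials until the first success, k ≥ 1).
2.5826 nats

We have X ~ Geometric(p=0.186) (number of trials until the first success, k ≥ 1).

The Shannon entropy measures the uncertainty or information content of the distribution.

For a Geometric distribution with p=0.186 (number of trials until the first success, k ≥ 1):
H(X) = 2.5826 nats

(In bits, this would be 3.7260 bits.)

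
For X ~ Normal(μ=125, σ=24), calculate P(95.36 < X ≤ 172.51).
0.867710

We have X ~ Normal(μ=125, σ=24).

To find P(95.36 < X ≤ 172.51), we use:
P(95.36 < X ≤ 172.51) = P(X ≤ 172.51) - P(X ≤ 95.36)
                 = F(172.51) - F(95.36)
                 = 0.976125 - 0.108415
                 = 0.867710

So there's approximately a 86.8% chance that X falls in this range.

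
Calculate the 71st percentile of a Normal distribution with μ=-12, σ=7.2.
-8.0156

We have X ~ Normal(μ=-12, σ=7.2).

We want to find x such that P(X ≤ x) = 0.71.

This is the 71st percentile, which means 71% of values fall below this point.

Using the inverse CDF (quantile function):
x = F⁻¹(0.71) = -8.0156

Verification: P(X ≤ -8.0156) = 0.71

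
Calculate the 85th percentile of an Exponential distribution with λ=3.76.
0.5046

We have X ~ Exponential(λ=3.76).

We want to find x such that P(X ≤ x) = 0.85.

This is the 85th percentile, which means 85% of values fall below this point.

Using the inverse CDF (quantile function):
x = F⁻¹(0.85) = 0.5046

Verification: P(X ≤ 0.5046) = 0.85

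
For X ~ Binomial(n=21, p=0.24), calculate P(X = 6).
0.169038

We have X ~ Binomial(n=21, p=0.24).

For a Binomial distribution, the PMF gives us the probability of each outcome.

Using the PMF formula:
P(X = 6) = 0.169038

Rounded to 4 decimal places: 0.1690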